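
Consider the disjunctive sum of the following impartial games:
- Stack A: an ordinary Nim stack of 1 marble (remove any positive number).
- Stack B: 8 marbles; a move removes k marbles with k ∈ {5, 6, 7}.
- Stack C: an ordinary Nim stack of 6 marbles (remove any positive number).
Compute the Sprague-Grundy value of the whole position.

6

Stack A is a plain Nim stack of size 1, so its Grundy value is 1.
Build the Grundy sequence for stack B with g(k) = mex{g(k−s) : s ∈ {5, 6, 7}, s ≤ k}:
g(0) = mex{} = 0
g(1) = mex{} = 0
g(2) = mex{} = 0
g(3) = mex{} = 0
g(4) = mex{} = 0
g(5) = mex{0} = 1
g(6) = mex{0} = 1
g(7) = mex{0} = 1
g(8) = mex{0} = 1
So g(8) = 1.
Stack C is a plain Nim stack of size 6, so its Grundy value is 6.
The value of a disjunctive sum is the nim-sum of the parts.
Combined value = 1 ⊕ 1 ⊕ 6 = 6.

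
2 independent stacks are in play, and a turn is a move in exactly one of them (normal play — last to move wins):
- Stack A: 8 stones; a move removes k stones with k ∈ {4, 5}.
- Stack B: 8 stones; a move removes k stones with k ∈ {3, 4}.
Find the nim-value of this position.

For stack A, compute g(0), g(1), … with moves {4, 5}:
g(0) = mex{} = 0
g(1) = mex{} = 0
g(2) = mex{} = 0
g(3) = mex{} = 0
g(4) = mex{0} = 1
g(5) = mex{0} = 1
g(6) = mex{0} = 1
g(7) = mex{0} = 1
g(8) = mex{0,1} = 2
So g(8) = 2.
For stack B, compute g(0), g(1), … with moves {3, 4}:
k:     0  1  2  3  4  5  6  7  8
g(k):  0  0  0  1  1  1  2  0  0
So g(8) = 0.
The value of a disjunctive sum is the nim-sum of the parts.
Combined value = 2 XOR 0 = 2.

2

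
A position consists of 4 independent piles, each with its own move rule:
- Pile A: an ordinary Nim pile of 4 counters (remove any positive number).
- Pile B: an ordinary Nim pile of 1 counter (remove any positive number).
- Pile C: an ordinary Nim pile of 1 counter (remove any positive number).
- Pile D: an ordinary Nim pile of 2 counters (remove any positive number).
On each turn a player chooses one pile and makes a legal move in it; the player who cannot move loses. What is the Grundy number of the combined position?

6

Pile A is a plain Nim pile of size 4, so its Grundy value is 4.
Pile B is a plain Nim pile of size 1, so its Grundy value is 1.
Pile C is a plain Nim pile of size 1, so its Grundy value is 1.
Pile D is a plain Nim pile of size 2, so its Grundy value is 2.
The value of a disjunctive sum is the nim-sum of the parts.
Combined value = 4 ⊕ 1 ⊕ 1 ⊕ 2 = 6.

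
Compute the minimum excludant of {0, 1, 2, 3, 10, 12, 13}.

The values 0, 1, 2, 3 are all present; 4 is the first non-negative integer missing from the set.

4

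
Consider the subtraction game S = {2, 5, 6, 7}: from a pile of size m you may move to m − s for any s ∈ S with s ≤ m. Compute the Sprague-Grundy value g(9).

2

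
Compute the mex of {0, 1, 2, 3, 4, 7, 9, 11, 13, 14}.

The values 0, 1, 2, 3, 4 are all present; 5 is the first non-negative integer missing from the set.

5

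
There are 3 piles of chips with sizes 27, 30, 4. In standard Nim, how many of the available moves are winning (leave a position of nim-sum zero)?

1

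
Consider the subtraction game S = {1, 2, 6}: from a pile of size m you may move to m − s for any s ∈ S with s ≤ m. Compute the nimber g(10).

0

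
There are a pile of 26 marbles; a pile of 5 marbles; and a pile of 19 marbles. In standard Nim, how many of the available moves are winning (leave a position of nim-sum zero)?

1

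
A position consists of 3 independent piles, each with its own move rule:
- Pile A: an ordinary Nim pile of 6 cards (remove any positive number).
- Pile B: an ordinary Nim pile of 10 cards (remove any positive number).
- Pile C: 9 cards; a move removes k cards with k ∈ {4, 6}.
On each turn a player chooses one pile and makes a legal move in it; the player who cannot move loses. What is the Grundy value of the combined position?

Pile A is a plain Nim pile of size 6, so its Grundy value is 6.
Pile B is a plain Nim pile of size 10, so its Grundy value is 10.
For pile C, compute g(0), g(1), … with moves {4, 6}:
k:     0  1  2  3  4  5  6  7  8  9
g(k):  0  0  0  0  1  1  1  1  2  2
So g(9) = 2.
By the Sprague-Grundy theorem, the Grundy value of a sum of independent games is the XOR of the component values.
Combined value = 6 XOR 10 XOR 2 = 14.

14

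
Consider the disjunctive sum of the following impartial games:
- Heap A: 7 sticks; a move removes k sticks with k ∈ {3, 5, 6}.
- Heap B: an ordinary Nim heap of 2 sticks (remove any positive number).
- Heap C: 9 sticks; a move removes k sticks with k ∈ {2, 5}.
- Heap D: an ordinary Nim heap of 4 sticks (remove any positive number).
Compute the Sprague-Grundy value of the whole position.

5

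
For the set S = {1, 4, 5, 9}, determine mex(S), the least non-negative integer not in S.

0

0 is not in the set, so the mex is 0.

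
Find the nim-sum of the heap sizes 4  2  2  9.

13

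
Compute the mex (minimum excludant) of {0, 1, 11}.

2

The values 0, 1 are all present; 2 is the first non-negative integer missing from the set.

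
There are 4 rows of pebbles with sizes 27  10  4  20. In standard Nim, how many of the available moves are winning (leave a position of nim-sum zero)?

1

Nim-sum: 27 ⊕ 10 ⊕ 4 ⊕ 20 = 1.
The overall nim-sum is X = 1. A row of size p has a winning move iff p XOR X < p (reduce it to p XOR X).
  27: 27 XOR 1 = 26 < 27 — winning move (to 26).
  10: 10 XOR 1 = 11 ≥ 10 — no move.
  4: 4 XOR 1 = 5 ≥ 4 — no move.
  20: 20 XOR 1 = 21 ≥ 20 — no move.
That gives 1 winning move.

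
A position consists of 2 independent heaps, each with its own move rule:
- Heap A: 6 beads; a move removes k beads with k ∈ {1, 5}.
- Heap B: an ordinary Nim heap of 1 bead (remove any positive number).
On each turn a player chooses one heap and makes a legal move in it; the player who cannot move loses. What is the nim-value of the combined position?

For heap A, compute g(0), g(1), … with moves {1, 5}:
g(0) = mex{} = 0
g(1) = mex{0} = 1
g(2) = mex{1} = 0
g(3) = mex{0} = 1
g(4) = mex{1} = 0
g(5) = mex{0} = 1
g(6) = mex{1} = 0
So g(6) = 0.
Heap B is a plain Nim heap of size 1, so its Grundy value is 1.
The value of a disjunctive sum is the nim-sum of the parts.
Combined value = 0 ⊕ 1 = 1.

1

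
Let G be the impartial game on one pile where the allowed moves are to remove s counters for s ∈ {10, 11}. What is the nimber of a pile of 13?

1

Grundy values for subtraction set {10, 11}:
k:     0  1  2  3  4  5  6  7  8  9 10 11 12 13
g(k):  0  0  0  0  0  0  0  0  0  0  1  1  1  1
So g(13) = 1.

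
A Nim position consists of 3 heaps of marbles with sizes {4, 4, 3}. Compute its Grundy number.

3

Compute the nim-sum pairwise:
4 ^ 4 = 0
0 ^ 3 = 3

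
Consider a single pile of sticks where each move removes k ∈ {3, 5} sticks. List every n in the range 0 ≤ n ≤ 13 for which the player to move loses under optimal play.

Compute g(0), g(1), … for moves {3, 5}:
k:     0  1  2  3  4  5  6  7  8  9 10 11 12 13
g(k):  0  0  0  1  1  1  2  2  0  0  0  1  1  1
The P-positions (g = 0) in 0..13 are 0, 1, 2, 8, 9, 10.

0, 1, 2, 8, 9, 10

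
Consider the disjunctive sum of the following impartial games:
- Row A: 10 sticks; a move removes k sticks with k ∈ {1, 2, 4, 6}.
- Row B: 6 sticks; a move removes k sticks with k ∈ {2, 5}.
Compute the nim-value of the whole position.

Grundy values for row A (subtraction set {1, 2, 4, 6}):
k:     0  1  2  3  4  5  6  7  8  9 10
g(k):  0  1  2  0  1  2  3  4  0  1  2
So g(10) = 2.
Grundy values for row B (subtraction set {2, 5}):
g(0) = mex{} = 0
g(1) = mex{} = 0
g(2) = mex{0} = 1
g(3) = mex{0} = 1
g(4) = mex{1} = 0
g(5) = mex{0,1} = 2
g(6) = mex{0} = 1
So g(6) = 1.
The value of a disjunctive sum is the nim-sum of the parts.
Combined value = 2 ⊕ 1 = 3.

3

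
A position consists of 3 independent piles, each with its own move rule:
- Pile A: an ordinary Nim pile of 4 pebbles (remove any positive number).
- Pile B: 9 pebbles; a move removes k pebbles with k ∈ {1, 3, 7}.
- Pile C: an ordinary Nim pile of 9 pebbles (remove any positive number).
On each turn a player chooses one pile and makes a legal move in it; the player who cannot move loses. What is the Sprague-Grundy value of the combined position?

12

Pile A is a plain Nim pile of size 4, so its Grundy value is 4.
Grundy values for pile B (subtraction set {1, 3, 7}):
g(0) = mex{} = 0
g(1) = mex{0} = 1
g(2) = mex{1} = 0
g(3) = mex{0} = 1
g(4) = mex{1} = 0
g(5) = mex{0} = 1
g(6) = mex{1} = 0
g(7) = mex{0} = 1
g(8) = mex{1} = 0
g(9) = mex{0} = 1
So g(9) = 1.
Pile C is a plain Nim pile of size 9, so its Grundy value is 9.
By the Sprague-Grundy theorem, the Grundy value of a sum of independent games is the XOR of the component values.
Combined value = 4 XOR 1 XOR 9 = 12.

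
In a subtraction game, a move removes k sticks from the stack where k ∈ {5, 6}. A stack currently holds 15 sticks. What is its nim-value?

0

Compute g(0), g(1), … for moves {5, 6}:
k:     0  1  2  3  4  5  6  7  8  9 10 11 12 13 14 15
g(k):  0  0  0  0  0  1  1  1  1  1  2  0  0  0  0  0
So g(15) = 0.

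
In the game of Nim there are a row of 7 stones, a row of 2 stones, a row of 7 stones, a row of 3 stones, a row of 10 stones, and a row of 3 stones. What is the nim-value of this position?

Nim-sum: 7 XOR 2 XOR 7 XOR 3 XOR 10 XOR 3 = 8.

8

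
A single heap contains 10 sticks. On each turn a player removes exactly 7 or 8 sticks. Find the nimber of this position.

1

Compute g(0), g(1), … for moves {7, 8}:
k:     0  1  2  3  4  5  6  7  8  9 10
g(k):  0  0  0  0  0  0  0  1  1  1  1
So g(10) = 1.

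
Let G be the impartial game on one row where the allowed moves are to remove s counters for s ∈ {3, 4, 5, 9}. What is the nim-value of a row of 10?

Grundy values for subtraction set {3, 4, 5, 9}:
k:     0  1  2  3  4  5  6  7  8  9 10
g(k):  0  0  0  1  1  1  2  2  0  3  3
So g(10) = 3.

3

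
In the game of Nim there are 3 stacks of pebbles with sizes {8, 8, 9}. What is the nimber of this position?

9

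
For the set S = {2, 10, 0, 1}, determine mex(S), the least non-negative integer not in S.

The values 0, 1, 2 are all present; 3 is the first non-negative integer missing from the set.

3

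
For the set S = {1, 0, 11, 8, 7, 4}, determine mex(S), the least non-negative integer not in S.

2

The values 0, 1 are all present; 2 is the first non-negative integer missing from the set.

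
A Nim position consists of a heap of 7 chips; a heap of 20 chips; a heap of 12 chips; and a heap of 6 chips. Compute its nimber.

Nim-sum: 7 ⊕ 20 ⊕ 12 ⊕ 6 = 25.

25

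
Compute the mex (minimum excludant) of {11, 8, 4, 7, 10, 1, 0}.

2

The values 0, 1 are all present; 2 is the first non-negative integer missing from the set.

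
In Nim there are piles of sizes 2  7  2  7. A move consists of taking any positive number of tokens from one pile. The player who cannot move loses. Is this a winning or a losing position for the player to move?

In binary:
  010  (2)
  111  (7)
  010  (2)
  111  (7)
  ---
  000  (0)
The nim-sum is 0, so this is a P-position: the player to move is in a losing position under optimal play.

Losing position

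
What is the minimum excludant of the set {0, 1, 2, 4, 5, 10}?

3

The values 0, 1, 2 are all present; 3 is the first non-negative integer missing from the set.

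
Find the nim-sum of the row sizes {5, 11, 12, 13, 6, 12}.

5

Compute the nim-sum pairwise:
5 ⊕ 11 = 14
14 ⊕ 12 = 2
2 ⊕ 13 = 15
15 ⊕ 6 = 9
9 ⊕ 12 = 5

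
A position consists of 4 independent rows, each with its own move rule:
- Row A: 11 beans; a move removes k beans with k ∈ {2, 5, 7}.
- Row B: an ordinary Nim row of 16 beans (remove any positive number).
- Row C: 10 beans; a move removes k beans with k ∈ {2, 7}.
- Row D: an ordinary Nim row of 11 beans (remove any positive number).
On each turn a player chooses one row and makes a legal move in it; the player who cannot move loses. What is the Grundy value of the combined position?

24

Grundy values for row A (subtraction set {2, 5, 7}):
g(0) = mex{} = 0
g(1) = mex{} = 0
g(2) = mex{0} = 1
g(3) = mex{0} = 1
g(4) = mex{1} = 0
g(5) = mex{0,1} = 2
g(6) = mex{0} = 1
g(7) = mex{0,1,2} = 3
g(8) = mex{0,1} = 2
g(9) = mex{0,1,3} = 2
g(10) = mex{1,2} = 0
g(11) = mex{0,1,2} = 3
So g(11) = 3.
Row B is a plain Nim row of size 16, so its Grundy value is 16.
Grundy values for row C (subtraction set {2, 7}):
g(0) = mex{} = 0
g(1) = mex{} = 0
g(2) = mex{0} = 1
g(3) = mex{0} = 1
g(4) = mex{1} = 0
g(5) = mex{1} = 0
g(6) = mex{0} = 1
g(7) = mex{0} = 1
g(8) = mex{0,1} = 2
g(9) = mex{1} = 0
g(10) = mex{1,2} = 0
So g(10) = 0.
Row D is a plain Nim row of size 11, so its Grundy value is 11.
The value of a disjunctive sum is the nim-sum of the parts.
Combined value = 3 XOR 16 XOR 0 XOR 11 = 24.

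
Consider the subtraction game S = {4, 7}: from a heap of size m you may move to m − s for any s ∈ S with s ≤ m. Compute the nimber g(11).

0

Grundy values for subtraction set {4, 7}:
k:     0  1  2  3  4  5  6  7  8  9 10 11
g(k):  0  0  0  0  1  1  1  1  2  2  2  0
So g(11) = 0.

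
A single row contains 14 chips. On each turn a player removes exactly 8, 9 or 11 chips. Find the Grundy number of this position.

1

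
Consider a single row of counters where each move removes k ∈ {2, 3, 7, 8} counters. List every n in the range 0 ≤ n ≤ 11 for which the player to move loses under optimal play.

0, 1, 5, 6, 10, 11

Build the Grundy sequence with g(k) = mex{g(k−s) : s ∈ {2, 3, 7, 8}, s ≤ k}:
k:     0  1  2  3  4  5  6  7  8  9 10 11
g(k):  0  0  1  1  2  0  0  1  1  2  0  0
The P-positions (g = 0) in 0..11 are 0, 1, 5, 6, 10, 11.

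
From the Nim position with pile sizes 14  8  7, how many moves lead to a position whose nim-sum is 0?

1

Compute the nim-sum pairwise:
14 XOR 8 = 6
6 XOR 7 = 1
The overall nim-sum is X = 1. A pile of size p has a winning move iff p XOR X < p (reduce it to p XOR X).
  14: 14 XOR 1 = 15 ≥ 14 — no move.
  8: 8 XOR 1 = 9 ≥ 8 — no move.
  7: 7 XOR 1 = 6 < 7 — winning move (to 6).
That gives 1 winning move.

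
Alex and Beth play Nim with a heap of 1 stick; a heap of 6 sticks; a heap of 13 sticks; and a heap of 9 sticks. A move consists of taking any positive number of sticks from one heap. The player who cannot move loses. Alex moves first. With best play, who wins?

Compute the nim-sum pairwise:
1 ⊕ 6 = 7
7 ⊕ 13 = 10
10 ⊕ 9 = 3
The nim-sum is 3 ≠ 0, so this is an N-position: the player to move can win; Alex has a winning move.

Alex wins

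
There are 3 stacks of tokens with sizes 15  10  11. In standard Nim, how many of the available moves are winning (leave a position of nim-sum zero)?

Compute the nim-sum pairwise:
15 XOR 10 = 5
5 XOR 11 = 14
The overall nim-sum is X = 14. A stack of size p has a winning move iff p XOR X < p (reduce it to p XOR X).
  15: 15 XOR 14 = 1 < 15 — winning move (to 1).
  10: 10 XOR 14 = 4 < 10 — winning move (to 4).
  11: 11 XOR 14 = 5 < 11 — winning move (to 5).
That gives 3 winning moves.

3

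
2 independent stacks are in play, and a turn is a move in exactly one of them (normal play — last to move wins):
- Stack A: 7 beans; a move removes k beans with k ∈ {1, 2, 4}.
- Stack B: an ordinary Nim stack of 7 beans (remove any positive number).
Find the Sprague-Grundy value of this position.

For stack A, compute g(0), g(1), … with moves {1, 2, 4}:
k:     0  1  2  3  4  5  6  7
g(k):  0  1  2  0  1  2  0  1
So g(7) = 1.
Stack B is a plain Nim stack of size 7, so its Grundy value is 7.
By the Sprague-Grundy theorem, the Grundy value of a sum of independent games is the XOR of the component values.
Combined value = 1 ⊕ 7 = 6.

6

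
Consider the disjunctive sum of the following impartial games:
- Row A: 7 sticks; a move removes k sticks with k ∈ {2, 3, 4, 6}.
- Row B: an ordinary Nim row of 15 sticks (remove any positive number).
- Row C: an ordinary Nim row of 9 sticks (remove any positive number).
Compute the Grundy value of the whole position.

Grundy values for row A (subtraction set {2, 3, 4, 6}):
g(0) = mex{} = 0
g(1) = mex{} = 0
g(2) = mex{0} = 1
g(3) = mex{0} = 1
g(4) = mex{0,1} = 2
g(5) = mex{0,1} = 2
g(6) = mex{0,1,2} = 3
g(7) = mex{0,1,2} = 3
So g(7) = 3.
Row B is a plain Nim row of size 15, so its Grundy value is 15.
Row C is a plain Nim row of size 9, so its Grundy value is 9.
The value of a disjunctive sum is the nim-sum of the parts.
Combined value = 3 XOR 15 XOR 9 = 5.

5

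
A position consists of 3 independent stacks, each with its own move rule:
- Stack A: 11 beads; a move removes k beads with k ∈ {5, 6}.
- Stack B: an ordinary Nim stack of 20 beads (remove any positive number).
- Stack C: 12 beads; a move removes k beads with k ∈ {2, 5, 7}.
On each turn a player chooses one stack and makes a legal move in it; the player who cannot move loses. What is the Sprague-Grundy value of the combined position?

21

Build the Grundy sequence for stack A with g(k) = mex{g(k−s) : s ∈ {5, 6}, s ≤ k}:
g(0) = mex{} = 0
g(1) = mex{} = 0
g(2) = mex{} = 0
g(3) = mex{} = 0
g(4) = mex{} = 0
g(5) = mex{0} = 1
g(6) = mex{0} = 1
g(7) = mex{0} = 1
g(8) = mex{0} = 1
g(9) = mex{0} = 1
g(10) = mex{0,1} = 2
g(11) = mex{1} = 0
So g(11) = 0.
Stack B is a plain Nim stack of size 20, so its Grundy value is 20.
Grundy values for stack C (subtraction set {2, 5, 7}):
k:     0  1  2  3  4  5  6  7  8  9 10 11 12
g(k):  0  0  1  1  0  2  1  3  2  2  0  3  1
So g(12) = 1.
By the Sprague-Grundy theorem, the Grundy value of a sum of independent games is the XOR of the component values.
Combined value = 0 ⊕ 20 ⊕ 1 = 21.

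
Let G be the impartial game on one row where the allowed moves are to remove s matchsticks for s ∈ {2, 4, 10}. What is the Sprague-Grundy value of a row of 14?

Grundy values for subtraction set {2, 4, 10}:
g(0) = mex{} = 0
g(1) = mex{} = 0
g(2) = mex{0} = 1
g(3) = mex{0} = 1
g(4) = mex{0,1} = 2
g(5) = mex{0,1} = 2
g(6) = mex{1,2} = 0
g(7) = mex{1,2} = 0
g(8) = mex{0,2} = 1
g(9) = mex{0,2} = 1
g(10) = mex{0,1} = 2
g(11) = mex{0,1} = 2
g(12) = mex{1,2} = 0
g(13) = mex{1,2} = 0
g(14) = mex{0,2} = 1
So g(14) = 1.

1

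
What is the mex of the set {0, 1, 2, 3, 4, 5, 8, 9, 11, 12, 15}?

6

The values 0, 1, 2, 3, 4, 5 are all present; 6 is the first non-negative integer missing from the set.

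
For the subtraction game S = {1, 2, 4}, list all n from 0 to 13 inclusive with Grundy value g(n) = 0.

0, 3, 6, 9, 12

Build the Grundy sequence with g(k) = mex{g(k−s) : s ∈ {1, 2, 4}, s ≤ k}:
g(0) = mex{} = 0
g(1) = mex{0} = 1
g(2) = mex{0,1} = 2
g(3) = mex{1,2} = 0
g(4) = mex{0,2} = 1
g(5) = mex{0,1} = 2
g(6) = mex{1,2} = 0
g(7) = mex{0,2} = 1
g(8) = mex{0,1} = 2
g(9) = mex{1,2} = 0
g(10) = mex{0,2} = 1
g(11) = mex{0,1} = 2
g(12) = mex{1,2} = 0
g(13) = mex{0,2} = 1
The P-positions (g = 0) in 0..13 are 0, 3, 6, 9, 12.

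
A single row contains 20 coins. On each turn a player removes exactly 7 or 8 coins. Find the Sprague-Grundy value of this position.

0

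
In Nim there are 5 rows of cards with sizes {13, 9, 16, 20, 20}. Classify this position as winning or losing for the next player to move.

Winning position

Compute the nim-sum pairwise:
13 ⊕ 9 = 4
4 ⊕ 16 = 20
20 ⊕ 20 = 0
0 ⊕ 20 = 20
The nim-sum is 20 ≠ 0, so this is an N-position: the player to move can win.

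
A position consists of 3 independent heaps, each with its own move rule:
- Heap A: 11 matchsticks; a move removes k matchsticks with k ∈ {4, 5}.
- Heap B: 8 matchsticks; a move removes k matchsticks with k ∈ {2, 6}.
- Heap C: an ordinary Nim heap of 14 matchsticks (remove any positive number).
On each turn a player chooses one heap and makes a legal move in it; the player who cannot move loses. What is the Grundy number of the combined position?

14

For heap A, compute g(0), g(1), … with moves {4, 5}:
k:     0  1  2  3  4  5  6  7  8  9 10 11
g(k):  0  0  0  0  1  1  1  1  2  0  0  0
So g(11) = 0.
For heap B, compute g(0), g(1), … with moves {2, 6}:
k:     0  1  2  3  4  5  6  7  8
g(k):  0  0  1  1  0  0  1  1  0
So g(8) = 0.
Heap C is a plain Nim heap of size 14, so its Grundy value is 14.
The value of a disjunctive sum is the nim-sum of the parts.
Combined value = 0 ⊕ 0 ⊕ 14 = 14.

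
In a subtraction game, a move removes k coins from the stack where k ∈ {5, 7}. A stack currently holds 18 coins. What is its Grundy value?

1

Build the Grundy sequence with g(k) = mex{g(k−s) : s ∈ {5, 7}, s ≤ k}:
k:     0  1  2  3  4  5  6  7  8  9 10 11 12 13 14 15 16 17 18
g(k):  0  0  0  0  0  1  1  1  1  1  2  2  0  0  0  0  0  1  1
So g(18) = 1.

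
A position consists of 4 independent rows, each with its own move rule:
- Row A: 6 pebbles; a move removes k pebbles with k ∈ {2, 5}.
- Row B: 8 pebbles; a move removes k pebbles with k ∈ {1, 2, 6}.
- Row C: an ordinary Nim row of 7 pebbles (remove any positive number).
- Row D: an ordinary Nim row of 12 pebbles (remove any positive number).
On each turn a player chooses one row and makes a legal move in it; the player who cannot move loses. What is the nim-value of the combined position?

11

For row A, compute g(0), g(1), … with moves {2, 5}:
g(0) = mex{} = 0
g(1) = mex{} = 0
g(2) = mex{0} = 1
g(3) = mex{0} = 1
g(4) = mex{1} = 0
g(5) = mex{0,1} = 2
g(6) = mex{0} = 1
So g(6) = 1.
Grundy values for row B (subtraction set {1, 2, 6}):
g(0) = mex{} = 0
g(1) = mex{0} = 1
g(2) = mex{0,1} = 2
g(3) = mex{1,2} = 0
g(4) = mex{0,2} = 1
g(5) = mex{0,1} = 2
g(6) = mex{0,1,2} = 3
g(7) = mex{1,2,3} = 0
g(8) = mex{0,2,3} = 1
So g(8) = 1.
Row C is a plain Nim row of size 7, so its Grundy value is 7.
Row D is a plain Nim row of size 12, so its Grundy value is 12.
The value of a disjunctive sum is the nim-sum of the parts.
Combined value = 1 ⊕ 1 ⊕ 7 ⊕ 12 = 11.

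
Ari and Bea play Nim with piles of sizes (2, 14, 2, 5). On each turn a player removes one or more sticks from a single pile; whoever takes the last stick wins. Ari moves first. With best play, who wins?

Ari wins

Write each in binary and XOR column by column:
  0010  (2)
  1110  (14)
  0010  (2)
  0101  (5)
  ----
  1011  (11)
The nim-sum is 11 ≠ 0, so this is an N-position: the player to move can win; Ari has a winning move.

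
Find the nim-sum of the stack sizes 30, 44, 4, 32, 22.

Nim-sum: 30 ^ 44 ^ 4 ^ 32 ^ 22 = 0.

0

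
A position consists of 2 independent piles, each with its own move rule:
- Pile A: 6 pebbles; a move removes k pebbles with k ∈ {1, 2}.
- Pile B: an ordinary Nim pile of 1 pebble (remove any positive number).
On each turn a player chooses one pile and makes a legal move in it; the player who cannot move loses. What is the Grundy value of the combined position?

1

For pile A, compute g(0), g(1), … with moves {1, 2}:
k:     0  1  2  3  4  5  6
g(k):  0  1  2  0  1  2  0
So g(6) = 0.
Pile B is a plain Nim pile of size 1, so its Grundy value is 1.
By the Sprague-Grundy theorem, the Grundy value of a sum of independent games is the XOR of the component values.
Combined value = 0 XOR 1 = 1.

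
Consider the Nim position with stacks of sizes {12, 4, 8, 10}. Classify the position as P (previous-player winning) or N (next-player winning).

Compute the nim-sum pairwise:
12 ⊕ 4 = 8
8 ⊕ 8 = 0
0 ⊕ 10 = 10
The nim-sum is 10 ≠ 0, so this is an N-position: the player to move can win.

N-position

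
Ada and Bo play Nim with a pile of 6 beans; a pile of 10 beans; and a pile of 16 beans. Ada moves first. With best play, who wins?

Ada wins

Compute the nim-sum pairwise:
6 ⊕ 10 = 12
12 ⊕ 16 = 28
The nim-sum is 28 ≠ 0, so this is an N-position: the player to move can win; Ada has a winning move.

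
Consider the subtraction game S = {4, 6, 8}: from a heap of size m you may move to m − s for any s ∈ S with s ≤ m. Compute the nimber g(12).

0

Grundy values for subtraction set {4, 6, 8}:
g(0) = mex{} = 0
g(1) = mex{} = 0
g(2) = mex{} = 0
g(3) = mex{} = 0
g(4) = mex{0} = 1
g(5) = mex{0} = 1
g(6) = mex{0} = 1
g(7) = mex{0} = 1
g(8) = mex{0,1} = 2
g(9) = mex{0,1} = 2
g(10) = mex{0,1} = 2
g(11) = mex{0,1} = 2
g(12) = mex{1,2} = 0
So g(12) = 0.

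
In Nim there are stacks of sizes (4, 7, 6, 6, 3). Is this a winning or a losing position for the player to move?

Losing position

Compute the nim-sum pairwise:
4 ⊕ 7 = 3
3 ⊕ 6 = 5
5 ⊕ 6 = 3
3 ⊕ 3 = 0
The nim-sum is 0, so this is a P-position: the player to move is in a losing position under optimal play.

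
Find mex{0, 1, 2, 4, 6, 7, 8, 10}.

The values 0, 1, 2 are all present; 3 is the first non-negative integer missing from the set.

3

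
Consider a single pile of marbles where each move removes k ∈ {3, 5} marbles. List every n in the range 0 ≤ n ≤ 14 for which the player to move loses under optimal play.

0, 1, 2, 8, 9, 10

Grundy values for subtraction set {3, 5}:
g(0) = mex{} = 0
g(1) = mex{} = 0
g(2) = mex{} = 0
g(3) = mex{0} = 1
g(4) = mex{0} = 1
g(5) = mex{0} = 1
g(6) = mex{0,1} = 2
g(7) = mex{0,1} = 2
g(8) = mex{1} = 0
g(9) = mex{1,2} = 0
g(10) = mex{1,2} = 0
g(11) = mex{0,2} = 1
g(12) = mex{0,2} = 1
g(13) = mex{0} = 1
g(14) = mex{0,1} = 2
The P-positions (g = 0) in 0..14 are 0, 1, 2, 8, 9, 10.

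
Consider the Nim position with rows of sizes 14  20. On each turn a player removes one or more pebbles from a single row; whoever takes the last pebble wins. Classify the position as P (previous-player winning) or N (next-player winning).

N-position

Nim-sum: 14 ^ 20 = 26.
The nim-sum is 26 ≠ 0, so this is an N-position: the player to move can win.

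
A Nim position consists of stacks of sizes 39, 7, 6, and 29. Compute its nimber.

59

Compute the nim-sum pairwise:
39 XOR 7 = 32
32 XOR 6 = 38
38 XOR 29 = 59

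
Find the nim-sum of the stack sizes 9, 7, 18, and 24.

In binary:
  01001  (9)
  00111  (7)
  10010  (18)
  11000  (24)
  -----
  00100  (4)

4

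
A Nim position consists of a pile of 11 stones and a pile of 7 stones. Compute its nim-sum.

12

Compute the nim-sum pairwise:
11 ⊕ 7 = 12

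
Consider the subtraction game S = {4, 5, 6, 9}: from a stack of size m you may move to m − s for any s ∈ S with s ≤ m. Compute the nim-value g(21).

2

Grundy values for subtraction set {4, 5, 6, 9}:
k:     0  1  2  3  4  5  6  7  8  9 10 11 12 13 14 15 16 17 18 19 20 21
g(k):  0  0  0  0  1  1  1  1  2  2  2  2  3  0  0  0  0  1  1  1  1  2
So g(21) = 2.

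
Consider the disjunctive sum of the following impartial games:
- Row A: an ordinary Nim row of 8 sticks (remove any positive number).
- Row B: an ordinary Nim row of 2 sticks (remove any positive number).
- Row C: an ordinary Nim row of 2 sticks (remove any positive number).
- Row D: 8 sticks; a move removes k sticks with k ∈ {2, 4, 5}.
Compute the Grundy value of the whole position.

8

Row A is a plain Nim row of size 8, so its Grundy value is 8.
Row B is a plain Nim row of size 2, so its Grundy value is 2.
Row C is a plain Nim row of size 2, so its Grundy value is 2.
For row D, compute g(0), g(1), … with moves {2, 4, 5}:
k:     0  1  2  3  4  5  6  7  8
g(k):  0  0  1  1  2  2  3  0  0
So g(8) = 0.
The value of a disjunctive sum is the nim-sum of the parts.
Combined value = 8 XOR 2 XOR 2 XOR 0 = 8.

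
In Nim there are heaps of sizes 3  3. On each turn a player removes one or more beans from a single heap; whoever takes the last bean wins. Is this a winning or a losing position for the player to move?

Nim-sum: 3 ^ 3 = 0.
The nim-sum is 0, so this is a P-position: the player to move is in a losing position under optimal play.

Losing position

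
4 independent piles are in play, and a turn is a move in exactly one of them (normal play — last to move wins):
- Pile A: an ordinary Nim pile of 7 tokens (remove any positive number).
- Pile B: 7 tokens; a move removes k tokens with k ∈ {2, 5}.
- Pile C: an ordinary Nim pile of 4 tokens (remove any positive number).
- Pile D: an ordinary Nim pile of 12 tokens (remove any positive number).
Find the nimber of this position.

15

Pile A is a plain Nim pile of size 7, so its Grundy value is 7.
Grundy values for pile B (subtraction set {2, 5}):
g(0) = mex{} = 0
g(1) = mex{} = 0
g(2) = mex{0} = 1
g(3) = mex{0} = 1
g(4) = mex{1} = 0
g(5) = mex{0,1} = 2
g(6) = mex{0} = 1
g(7) = mex{1,2} = 0
So g(7) = 0.
Pile C is a plain Nim pile of size 4, so its Grundy value is 4.
Pile D is a plain Nim pile of size 12, so its Grundy value is 12.
By the Sprague-Grundy theorem, the Grundy value of a sum of independent games is the XOR of the component values.
Combined value = 7 ⊕ 0 ⊕ 4 ⊕ 12 = 15.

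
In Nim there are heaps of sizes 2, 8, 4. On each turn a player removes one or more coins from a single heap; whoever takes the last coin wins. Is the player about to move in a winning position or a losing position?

Winning position

Bitwise XOR of the heap sizes:
  0010  (2)
  1000  (8)
  0100  (4)
  ----
  1110  (14)
The nim-sum is 14 ≠ 0, so this is an N-position: the player to move can win.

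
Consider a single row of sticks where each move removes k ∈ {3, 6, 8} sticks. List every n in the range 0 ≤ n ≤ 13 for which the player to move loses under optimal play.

0, 1, 2, 11, 12, 13

Compute g(0), g(1), … for moves {3, 6, 8}:
g(0) = mex{} = 0
g(1) = mex{} = 0
g(2) = mex{} = 0
g(3) = mex{0} = 1
g(4) = mex{0} = 1
g(5) = mex{0} = 1
g(6) = mex{0,1} = 2
g(7) = mex{0,1} = 2
g(8) = mex{0,1} = 2
g(9) = mex{0,1,2} = 3
g(10) = mex{0,1,2} = 3
g(11) = mex{1,2} = 0
g(12) = mex{1,2,3} = 0
g(13) = mex{1,2,3} = 0
The P-positions (g = 0) in 0..13 are 0, 1, 2, 11, 12, 13.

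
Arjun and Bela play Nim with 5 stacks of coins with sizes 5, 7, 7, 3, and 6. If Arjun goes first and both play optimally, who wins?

Bela wins

Compute the nim-sum pairwise:
5 XOR 7 = 2
2 XOR 7 = 5
5 XOR 3 = 6
6 XOR 6 = 0
The nim-sum is 0, so this is a P-position: the player to move is in a losing position under optimal play; Arjun is about to move from it and so loses — Bela wins.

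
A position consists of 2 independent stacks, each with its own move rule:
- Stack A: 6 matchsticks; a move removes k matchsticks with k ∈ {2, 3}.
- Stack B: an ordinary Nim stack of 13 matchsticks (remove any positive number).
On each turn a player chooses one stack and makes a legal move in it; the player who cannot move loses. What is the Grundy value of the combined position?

13

Grundy values for stack A (subtraction set {2, 3}):
g(0) = mex{} = 0
g(1) = mex{} = 0
g(2) = mex{0} = 1
g(3) = mex{0} = 1
g(4) = mex{0,1} = 2
g(5) = mex{1} = 0
g(6) = mex{1,2} = 0
So g(6) = 0.
Stack B is a plain Nim stack of size 13, so its Grundy value is 13.
By the Sprague-Grundy theorem, the Grundy value of a sum of independent games is the XOR of the component values.
Combined value = 0 XOR 13 = 13.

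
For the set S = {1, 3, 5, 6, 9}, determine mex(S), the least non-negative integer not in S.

0

0 is not in the set, so the mex is 0.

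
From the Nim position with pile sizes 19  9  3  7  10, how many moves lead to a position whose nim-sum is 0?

Nim-sum: 19 ^ 9 ^ 3 ^ 7 ^ 10 = 20.
The overall nim-sum is X = 20. A pile of size p has a winning move iff p XOR X < p (reduce it to p XOR X).
  19: 19 XOR 20 = 7 < 19 — winning move (to 7).
  9: 9 XOR 20 = 29 ≥ 9 — no move.
  3: 3 XOR 20 = 23 ≥ 3 — no move.
  7: 7 XOR 20 = 19 ≥ 7 — no move.
  10: 10 XOR 20 = 30 ≥ 10 — no move.
That gives 1 winning move.

1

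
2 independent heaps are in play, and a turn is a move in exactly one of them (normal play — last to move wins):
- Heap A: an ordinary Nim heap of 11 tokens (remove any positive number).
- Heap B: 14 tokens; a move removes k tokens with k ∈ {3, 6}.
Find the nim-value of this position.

10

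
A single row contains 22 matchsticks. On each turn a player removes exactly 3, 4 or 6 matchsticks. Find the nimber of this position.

1

Compute g(0), g(1), … for moves {3, 4, 6}:
k:     0  1  2  3  4  5  6  7  8  9 10 11 12 13 14 15 16 17 18 19 20 21 22
g(k):  0  0  0  1  1  1  2  2  2  0  0  0  1  1  1  2  2  2  0  0  0  1  1
So g(22) = 1.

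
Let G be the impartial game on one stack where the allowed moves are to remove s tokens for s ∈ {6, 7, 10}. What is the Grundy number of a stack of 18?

0

Grundy values for subtraction set {6, 7, 10}:
k:     0  1  2  3  4  5  6  7  8  9 10 11 12 13 14 15 16 17 18
g(k):  0  0  0  0  0  0  1  1  1  1  1  1  2  2  2  2  0  0  0
So g(18) = 0.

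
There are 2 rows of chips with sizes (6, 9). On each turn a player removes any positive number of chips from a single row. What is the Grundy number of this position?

15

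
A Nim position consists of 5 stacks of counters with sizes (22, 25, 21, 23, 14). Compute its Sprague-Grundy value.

Nim-sum: 22 ^ 25 ^ 21 ^ 23 ^ 14 = 3.

3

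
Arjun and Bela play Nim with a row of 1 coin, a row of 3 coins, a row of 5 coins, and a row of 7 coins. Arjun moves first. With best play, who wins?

Compute the nim-sum pairwise:
1 ^ 3 = 2
2 ^ 5 = 7
7 ^ 7 = 0
The nim-sum is 0, so this is a P-position: the player to move is in a losing position under optimal play; Arjun is about to move from it and so loses — Bela wins.

Bela wins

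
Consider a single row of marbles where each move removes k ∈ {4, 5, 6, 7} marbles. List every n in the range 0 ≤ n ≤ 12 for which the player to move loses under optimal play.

Grundy values for subtraction set {4, 5, 6, 7}:
g(0) = mex{} = 0
g(1) = mex{} = 0
g(2) = mex{} = 0
g(3) = mex{} = 0
g(4) = mex{0} = 1
g(5) = mex{0} = 1
g(6) = mex{0} = 1
g(7) = mex{0} = 1
g(8) = mex{0,1} = 2
g(9) = mex{0,1} = 2
g(10) = mex{0,1} = 2
g(11) = mex{1} = 0
g(12) = mex{1,2} = 0
The P-positions (g = 0) in 0..12 are 0, 1, 2, 3, 11, 12.

0, 1, 2, 3, 11, 12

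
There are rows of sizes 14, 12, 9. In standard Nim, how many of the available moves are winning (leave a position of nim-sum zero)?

3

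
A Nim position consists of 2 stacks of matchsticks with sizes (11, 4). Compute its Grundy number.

15

Compute the nim-sum pairwise:
11 XOR 4 = 15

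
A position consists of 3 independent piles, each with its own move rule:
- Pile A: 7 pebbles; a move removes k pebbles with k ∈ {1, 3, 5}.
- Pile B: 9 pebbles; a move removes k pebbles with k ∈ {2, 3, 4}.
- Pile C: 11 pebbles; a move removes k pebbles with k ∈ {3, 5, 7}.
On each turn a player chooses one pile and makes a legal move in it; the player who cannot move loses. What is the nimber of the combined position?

0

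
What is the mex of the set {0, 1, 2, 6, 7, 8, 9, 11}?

The values 0, 1, 2 are all present; 3 is the first non-negative integer missing from the set.

3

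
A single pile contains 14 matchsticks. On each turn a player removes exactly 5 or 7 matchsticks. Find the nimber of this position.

Compute g(0), g(1), … for moves {5, 7}:
g(0) = mex{} = 0
g(1) = mex{} = 0
g(2) = mex{} = 0
g(3) = mex{} = 0
g(4) = mex{} = 0
g(5) = mex{0} = 1
g(6) = mex{0} = 1
g(7) = mex{0} = 1
g(8) = mex{0} = 1
g(9) = mex{0} = 1
g(10) = mex{0,1} = 2
g(11) = mex{0,1} = 2
g(12) = mex{1} = 0
g(13) = mex{1} = 0
g(14) = mex{1} = 0
So g(14) = 0.

0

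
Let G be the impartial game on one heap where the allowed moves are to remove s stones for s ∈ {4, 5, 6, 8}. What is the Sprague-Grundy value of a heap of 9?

Build the Grundy sequence with g(k) = mex{g(k−s) : s ∈ {4, 5, 6, 8}, s ≤ k}:
k:     0  1  2  3  4  5  6  7  8  9
g(k):  0  0  0  0  1  1  1  1  2  2
So g(9) = 2.

2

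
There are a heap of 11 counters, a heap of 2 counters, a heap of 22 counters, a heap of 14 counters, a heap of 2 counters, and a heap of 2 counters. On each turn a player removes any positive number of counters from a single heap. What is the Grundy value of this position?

Compute the nim-sum pairwise:
11 ^ 2 = 9
9 ^ 22 = 31
31 ^ 14 = 17
17 ^ 2 = 19
19 ^ 2 = 17

17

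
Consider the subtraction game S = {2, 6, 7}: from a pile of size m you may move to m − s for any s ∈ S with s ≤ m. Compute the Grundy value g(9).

Build the Grundy sequence with g(k) = mex{g(k−s) : s ∈ {2, 6, 7}, s ≤ k}:
k:     0  1  2  3  4  5  6  7  8  9
g(k):  0  0  1  1  0  0  1  1  2  0
So g(9) = 0.

0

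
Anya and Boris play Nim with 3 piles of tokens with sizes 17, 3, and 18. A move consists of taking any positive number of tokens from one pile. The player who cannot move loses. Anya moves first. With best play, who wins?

Write each in binary and XOR column by column:
  10001  (17)
  00011  (3)
  10010  (18)
  -----
  00000  (0)
The nim-sum is 0, so this is a P-position: the player to move is in a losing position under optimal play; Anya is about to move from it and so loses — Boris wins.

Boris wins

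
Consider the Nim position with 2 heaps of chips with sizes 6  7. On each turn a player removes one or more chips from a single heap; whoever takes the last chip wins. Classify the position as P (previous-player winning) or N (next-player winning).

Compute the nim-sum pairwise:
6 ^ 7 = 1
The nim-sum is 1 ≠ 0, so this is an N-position: the player to move can win.

N-position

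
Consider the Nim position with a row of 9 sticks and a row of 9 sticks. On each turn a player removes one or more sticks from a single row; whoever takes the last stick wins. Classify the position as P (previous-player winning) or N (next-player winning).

P-position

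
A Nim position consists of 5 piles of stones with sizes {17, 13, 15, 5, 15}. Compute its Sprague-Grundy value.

25

In binary:
  10001  (17)
  01101  (13)
  01111  (15)
  00101  (5)
  01111  (15)
  -----
  11001  (25)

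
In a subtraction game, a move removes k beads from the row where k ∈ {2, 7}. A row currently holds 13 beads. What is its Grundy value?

Grundy values for subtraction set {2, 7}:
k:     0  1  2  3  4  5  6  7  8  9 10 11 12 13
g(k):  0  0  1  1  0  0  1  1  2  0  0  1  1  0
So g(13) = 0.

0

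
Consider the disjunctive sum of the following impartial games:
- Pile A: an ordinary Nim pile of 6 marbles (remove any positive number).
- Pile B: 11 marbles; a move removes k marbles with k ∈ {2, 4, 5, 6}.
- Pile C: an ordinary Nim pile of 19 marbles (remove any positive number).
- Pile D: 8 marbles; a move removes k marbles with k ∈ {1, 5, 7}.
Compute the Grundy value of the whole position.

Pile A is a plain Nim pile of size 6, so its Grundy value is 6.
Grundy values for pile B (subtraction set {2, 4, 5, 6}):
g(0) = mex{} = 0
g(1) = mex{} = 0
g(2) = mex{0} = 1
g(3) = mex{0} = 1
g(4) = mex{0,1} = 2
g(5) = mex{0,1} = 2
g(6) = mex{0,1,2} = 3
g(7) = mex{0,1,2} = 3
g(8) = mex{1,2,3} = 0
g(9) = mex{1,2,3} = 0
g(10) = mex{0,2,3} = 1
g(11) = mex{0,2,3} = 1
So g(11) = 1.
Pile C is a plain Nim pile of size 19, so its Grundy value is 19.
Grundy values for pile D (subtraction set {1, 5, 7}):
g(0) = mex{} = 0
g(1) = mex{0} = 1
g(2) = mex{1} = 0
g(3) = mex{0} = 1
g(4) = mex{1} = 0
g(5) = mex{0} = 1
g(6) = mex{1} = 0
g(7) = mex{0} = 1
g(8) = mex{1} = 0
So g(8) = 0.
The value of a disjunctive sum is the nim-sum of the parts.
Combined value = 6 ⊕ 1 ⊕ 19 ⊕ 0 = 20.

20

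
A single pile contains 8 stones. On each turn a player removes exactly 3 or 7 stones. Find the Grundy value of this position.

2

Grundy values for subtraction set {3, 7}:
g(0) = mex{} = 0
g(1) = mex{} = 0
g(2) = mex{} = 0
g(3) = mex{0} = 1
g(4) = mex{0} = 1
g(5) = mex{0} = 1
g(6) = mex{1} = 0
g(7) = mex{0,1} = 2
g(8) = mex{0,1} = 2
So g(8) = 2.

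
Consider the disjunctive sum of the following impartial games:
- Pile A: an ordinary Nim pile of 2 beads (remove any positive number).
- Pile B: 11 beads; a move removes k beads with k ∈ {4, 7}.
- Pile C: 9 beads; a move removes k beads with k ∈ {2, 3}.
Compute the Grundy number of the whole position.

Pile A is a plain Nim pile of size 2, so its Grundy value is 2.
Build the Grundy sequence for pile B with g(k) = mex{g(k−s) : s ∈ {4, 7}, s ≤ k}:
k:     0  1  2  3  4  5  6  7  8  9 10 11
g(k):  0  0  0  0  1  1  1  1  2  2  2  0
So g(11) = 0.
For pile C, compute g(0), g(1), … with moves {2, 3}:
k:     0  1  2  3  4  5  6  7  8  9
g(k):  0  0  1  1  2  0  0  1  1  2
So g(9) = 2.
By the Sprague-Grundy theorem, the Grundy value of a sum of independent games is the XOR of the component values.
Combined value = 2 ⊕ 0 ⊕ 2 = 0.

0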